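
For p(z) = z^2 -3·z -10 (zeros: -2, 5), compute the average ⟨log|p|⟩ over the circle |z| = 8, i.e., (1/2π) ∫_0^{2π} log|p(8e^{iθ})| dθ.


Zeros: -2, 5; r = 8.
Inside |z| < r: -2, 5. Outside (|z| ≥ r): ∅.
p(0) = -10, so log|p(0)| = log(10) = 2.3026.
Apply Jensen: I(r) = log|p(0)| + Σ_k log(r/|z_k|), summed over zeros inside |z| < r.
  log(r/|z_k|) for z_k = -2: log(8/2) = 1.3863
  log(r/|z_k|) for z_k = 5: log(8/5) = 0.4700
Sum over inside zeros: 1.8563.
I(r) = log|p(0)| + (inside sum) = 2.3026 + 1.8563 = 4.1589.
Closed form (all zeros inside, monic): I(r) = n·log(r) = 2·log(8) = 4.1589. ✓

I(r) ≈ 4.1589.


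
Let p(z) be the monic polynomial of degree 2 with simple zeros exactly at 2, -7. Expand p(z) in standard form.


The polynomial is p(z) = ∏_{α ∈ S} (z − α), where S = {2, -7}.
Expanding the product yields: p(z) = z^2 + 5·z -14.
The resulting polynomial has degree 2 and real coefficients as required.

p(z) = z^2 + 5·z -14.


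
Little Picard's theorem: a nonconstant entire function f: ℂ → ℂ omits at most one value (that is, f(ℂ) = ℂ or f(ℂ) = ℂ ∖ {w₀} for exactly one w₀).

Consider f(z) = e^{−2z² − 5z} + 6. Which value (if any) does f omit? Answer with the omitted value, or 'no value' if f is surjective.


Little Picard bounds the complement of f(ℂ) to at most one point.
The exponent g(z) = −2z² − 5z is a nonconstant polynomial, hence surjective onto ℂ. So e^{g(z)} takes every value in {e^w : w ∈ ℂ} = ℂ ∖ {0}. Adding 6 shifts the range to ℂ ∖ {6}. f omits exactly 6.

Omitted value: 6.


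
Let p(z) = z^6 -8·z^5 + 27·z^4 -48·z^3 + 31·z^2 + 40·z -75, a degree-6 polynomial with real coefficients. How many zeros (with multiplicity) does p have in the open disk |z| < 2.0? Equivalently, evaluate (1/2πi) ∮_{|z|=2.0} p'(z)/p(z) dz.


The zeros of p are: -1, 3, (2 + 1i), (2 - 1i), (1 + 2i), (1 - 2i).
Their magnitudes are: 1, 3, 2.236, 2.236, 2.236, 2.236.
Zeros with |z| < R = 2.0: -1.
Count = 1.
By the argument principle, (1/2πi) ∮_{|z|=R} p'(z)/p(z) dz equals exactly this count.

Number of zeros inside |z| < 2.0: 1.


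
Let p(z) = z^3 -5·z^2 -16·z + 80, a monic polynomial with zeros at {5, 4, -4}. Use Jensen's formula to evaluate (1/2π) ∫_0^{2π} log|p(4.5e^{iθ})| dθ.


Zeros: -4, 4, 5; r = 4.5.
Inside |z| < r: -4, 4. Outside (|z| ≥ r): 5.
p(0) = 80, so log|p(0)| = log(80) = 4.3820.
Apply Jensen: I(r) = log|p(0)| + Σ_k log(r/|z_k|), summed over zeros inside |z| < r.
  log(r/|z_k|) for z_k = 4: log(4.5/4) = 0.1178
  log(r/|z_k|) for z_k = -4: log(4.5/4) = 0.1178
  Outside zeros (5) contribute nothing to the Jensen sum.
Sum over inside zeros: 0.2356.
I(r) = log|p(0)| + (inside sum) = 4.3820 + 0.2356 = 4.6176.
Note: since some zeros are outside |z| ≤ r, the simplified n·log(r) form does NOT apply — only the inside zeros contribute.

I(r) ≈ 4.6176.


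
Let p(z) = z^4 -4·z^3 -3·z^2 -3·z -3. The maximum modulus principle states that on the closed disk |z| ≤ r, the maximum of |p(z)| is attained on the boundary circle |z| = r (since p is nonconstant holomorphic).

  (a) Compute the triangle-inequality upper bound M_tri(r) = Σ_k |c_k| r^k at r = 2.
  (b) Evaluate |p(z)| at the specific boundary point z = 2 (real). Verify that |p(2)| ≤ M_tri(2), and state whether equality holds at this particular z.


Coefficients: c_0 = -3, c_1 = -3, c_2 = -3, c_3 = -4, c_4 = 1. Radius r = 2.
Part (a). Triangle bound: M_tri(r) = Σ_k |c_k| r^k
  = |-3|·2^0 + |-3|·2^1 + |-3|·2^2 + |-4|·2^3 + |1|·2^4
  = 3 + 6 + 12 + 32 + 16 = 69.
This bounds M(r) := max_{|z|=r} |p(z)| from above; equality holds iff all terms c_k z^k can be made to align in phase at a single z on |z|=r.
Part (b). At z = 2 (real, on the circle |z| = r):
  p(2) = (-3)·2^0 + (-3)·2^1 + (-3)·2^2 + (-4)·2^3 + (1)·2^4 = -37.
  |p(2)| = 37.
Check: |p(2)| = 37 ≤ 69 = M_tri(2). ✓ Equality does not hold at z = 2 (the coefficients have mixed signs, so the terms do not all align in phase there).

M_tri(2) = 69; |p(2)| = 37; equality at z=2: no.


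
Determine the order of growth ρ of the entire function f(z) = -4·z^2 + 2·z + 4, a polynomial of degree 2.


|f(z)| ≤ Σ|c_k|·r^k = O(r^2) as r → ∞. Polynomial growth is O(e^{r^ε}) for every ε > 0 (since r^2/e^{r^ε} → 0), so ρ ≤ ε for all ε > 0, i.e. ρ = 0. Every nonconstant polynomial has order 0.
Therefore ρ = 0.

Order ρ = 0.


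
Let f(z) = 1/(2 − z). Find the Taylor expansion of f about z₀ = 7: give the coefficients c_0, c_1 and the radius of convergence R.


Let w = z − z₀, so z = z₀ + w.
Then 2 − z = 2 − (z₀ + w) = (2 − z₀) − w = -5 − w.
f(z) = 1/(-5 − w) = (1/(-5)) · 1/(1 − w/(-5)) = Σ_{n≥0} w^n / (-5)^(n+1).
So c_n = 1/(-5)^(n+1):
  c_0 = 1/(-5)^1 = -1/5.
  c_1 = 1/(-5)^2 = 1/25.
The series is valid for |w/d| < 1, i.e. |z − z₀| < |d|.
Radius of convergence: R = |2 − z₀| = |-5| = 5 (distance from z₀ to the singularity z = 2).

c_0 = -1/5, c_1 = 1/25; R = 5.


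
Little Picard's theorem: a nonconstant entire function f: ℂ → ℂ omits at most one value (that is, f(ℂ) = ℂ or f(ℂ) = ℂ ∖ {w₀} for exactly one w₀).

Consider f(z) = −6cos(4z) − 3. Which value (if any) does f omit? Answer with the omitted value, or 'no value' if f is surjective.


Little Picard bounds the complement of f(ℂ) to at most one point.
cos is entire and surjective onto ℂ: for every w ∈ ℂ, cos(ζ) = w has a solution ζ ∈ ℂ (e.g., via the complex inverse arccos). With ζ = 4z this gives z = ζ/(4). Then -6·cos(4z) takes every value in -6·ℂ = ℂ, and adding -3 is a bijection of ℂ. So f is surjective and omits no value. (Note: only on the real line is cos bounded by [−1, 1].)

Omitted value: no value.


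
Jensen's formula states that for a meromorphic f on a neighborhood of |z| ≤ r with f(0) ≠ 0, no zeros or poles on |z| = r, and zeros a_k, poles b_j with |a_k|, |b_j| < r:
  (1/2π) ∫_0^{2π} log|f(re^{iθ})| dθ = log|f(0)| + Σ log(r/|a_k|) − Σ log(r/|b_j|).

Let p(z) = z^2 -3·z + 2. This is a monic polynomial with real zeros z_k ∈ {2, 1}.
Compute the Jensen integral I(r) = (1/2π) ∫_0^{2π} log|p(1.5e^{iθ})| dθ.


Zeros: 1, 2; r = 1.5.
Inside |z| < r: 1. Outside (|z| ≥ r): 2.
p(0) = 2, so log|p(0)| = log(2) = 0.6931.
Apply Jensen: I(r) = log|p(0)| + Σ_k log(r/|z_k|), summed over zeros inside |z| < r.
  log(r/|z_k|) for z_k = 1: log(1.5/1) = 0.4055
  Outside zeros (2) contribute nothing to the Jensen sum.
Sum over inside zeros: 0.4055.
I(r) = log|p(0)| + (inside sum) = 0.6931 + 0.4055 = 1.0986.
Note: since some zeros are outside |z| ≤ r, the simplified n·log(r) form does NOT apply — only the inside zeros contribute.

I(r) ≈ 1.0986.


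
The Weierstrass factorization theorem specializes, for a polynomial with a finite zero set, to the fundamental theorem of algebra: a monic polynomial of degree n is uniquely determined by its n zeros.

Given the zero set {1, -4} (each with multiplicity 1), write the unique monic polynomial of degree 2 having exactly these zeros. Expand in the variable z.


The polynomial is p(z) = ∏_{α ∈ S} (z − α), where S = {1, -4}.
Expanding the product yields: p(z) = z^2 + 3·z -4.
The resulting polynomial has degree 2 and real coefficients as required.

p(z) = z^2 + 3·z -4.


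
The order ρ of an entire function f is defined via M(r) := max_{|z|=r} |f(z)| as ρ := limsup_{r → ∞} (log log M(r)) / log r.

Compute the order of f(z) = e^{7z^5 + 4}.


|e^{7z^5 + 4}| = e^{Re(7·z^5) + 4} ≤ e^{7|z|^5 + 4} = e^{7r^5 + 4} on |z| = r, so ρ ≤ 5. Choosing z on |z|=r so that 7·z^5 is real positive (always possible by picking arg z appropriately) gives |f(z)| = e^{7r^5 + 4}, matching the bound. The additive constant 4 does not affect log log M(r) ~ 5·log r. Hence ρ = 5.
Therefore ρ = 5.

Order ρ = 5.


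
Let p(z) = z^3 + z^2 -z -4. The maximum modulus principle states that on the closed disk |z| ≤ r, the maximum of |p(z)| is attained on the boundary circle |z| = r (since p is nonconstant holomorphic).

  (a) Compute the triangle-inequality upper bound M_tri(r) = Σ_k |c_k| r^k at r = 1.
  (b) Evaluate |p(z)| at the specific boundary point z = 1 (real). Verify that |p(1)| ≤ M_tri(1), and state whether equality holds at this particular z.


Coefficients: c_0 = -4, c_1 = -1, c_2 = 1, c_3 = 1. Radius r = 1.
Part (a). Triangle bound: M_tri(r) = Σ_k |c_k| r^k
  = |-4|·1^0 + |-1|·1^1 + |1|·1^2 + |1|·1^3
  = 4 + 1 + 1 + 1 = 7.
This bounds M(r) := max_{|z|=r} |p(z)| from above; equality holds iff all terms c_k z^k can be made to align in phase at a single z on |z|=r.
Part (b). At z = 1 (real, on the circle |z| = r):
  p(1) = (-4)·1^0 + (-1)·1^1 + (1)·1^2 + (1)·1^3 = -3.
  |p(1)| = 3.
Check: |p(1)| = 3 ≤ 7 = M_tri(1). ✓ Equality does not hold at z = 1 (the coefficients have mixed signs, so the terms do not all align in phase there).

M_tri(1) = 7; |p(1)| = 3; equality at z=1: no.


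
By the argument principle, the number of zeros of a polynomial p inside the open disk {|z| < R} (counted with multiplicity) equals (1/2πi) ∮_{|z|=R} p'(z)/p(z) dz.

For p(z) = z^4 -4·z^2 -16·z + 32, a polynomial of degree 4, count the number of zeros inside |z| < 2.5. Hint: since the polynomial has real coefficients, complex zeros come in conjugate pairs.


The zeros of p are: 2, (-2 + 2i), (-2 - 2i), 2.
Their magnitudes are: 2, 2.828, 2.828, 2.
Zeros with |z| < R = 2.5: 2, 2.
Count = 2.
By the argument principle, (1/2πi) ∮_{|z|=R} p'(z)/p(z) dz equals exactly this count.

Number of zeros inside |z| < 2.5: 2.


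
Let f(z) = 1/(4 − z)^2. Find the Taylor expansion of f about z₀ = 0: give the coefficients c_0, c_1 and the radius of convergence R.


Let w = z − z₀, so z = z₀ + w.
Then 4 − z = 4 − (z₀ + w) = (4 − z₀) − w = 4 − w.
f(z) = 1/(4 − w)^2 = (1/(4)^2) · (1 − w/(4))^{−2}.
By the binomial series (1−u)^{−2} = Σ_{n≥0} C(n+1, 1) u^n for |u|<1, with u = w/(4):
  c_n = C(n+1, 1) / (4)^(n+2).
  c_0 = 1/(4)^2 = 1/16.
  c_1 = 2/(4)^3 = 1/32.
The series is valid for |w/d| < 1, i.e. |z − z₀| < |d|.
Radius of convergence: R = |4 − z₀| = |4| = 4 (distance from z₀ to the singularity z = 4).

c_0 = 1/16, c_1 = 1/32; R = 4.


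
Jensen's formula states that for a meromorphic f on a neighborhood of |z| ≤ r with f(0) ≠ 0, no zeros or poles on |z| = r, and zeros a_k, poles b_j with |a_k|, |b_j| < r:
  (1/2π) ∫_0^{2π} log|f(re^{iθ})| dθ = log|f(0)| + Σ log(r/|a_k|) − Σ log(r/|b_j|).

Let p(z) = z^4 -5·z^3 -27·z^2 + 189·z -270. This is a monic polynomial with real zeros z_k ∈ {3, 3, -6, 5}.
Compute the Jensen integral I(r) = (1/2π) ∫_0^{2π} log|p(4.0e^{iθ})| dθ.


Zeros: -6, 3, 3, 5; r = 4.0.
Inside |z| < r: 3, 3. Outside (|z| ≥ r): -6, 5.
p(0) = -270, so log|p(0)| = log(270) = 5.5984.
Apply Jensen: I(r) = log|p(0)| + Σ_k log(r/|z_k|), summed over zeros inside |z| < r.
  log(r/|z_k|) for z_k = 3: log(4.0/3) = 0.2877
  log(r/|z_k|) for z_k = 3: log(4.0/3) = 0.2877
  Outside zeros (-6, 5) contribute nothing to the Jensen sum.
Sum over inside zeros: 0.5754.
I(r) = log|p(0)| + (inside sum) = 5.5984 + 0.5754 = 6.1738.
Note: since some zeros are outside |z| ≤ r, the simplified n·log(r) form does NOT apply — only the inside zeros contribute.

I(r) ≈ 6.1738.


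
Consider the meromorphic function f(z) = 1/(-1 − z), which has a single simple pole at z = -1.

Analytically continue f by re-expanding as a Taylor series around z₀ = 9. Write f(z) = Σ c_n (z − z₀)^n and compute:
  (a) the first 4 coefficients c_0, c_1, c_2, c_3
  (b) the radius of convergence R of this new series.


Let w = z − z₀, so z = z₀ + w.
Then -1 − z = -1 − (z₀ + w) = (-1 − z₀) − w = -10 − w.
f(z) = 1/(-10 − w) = (1/(-10)) · 1/(1 − w/(-10)) = Σ_{n≥0} w^n / (-10)^(n+1).
So c_n = 1/(-10)^(n+1):
  c_0 = 1/(-10)^1 = -1/10.
  c_1 = 1/(-10)^2 = 1/100.
  c_2 = 1/(-10)^3 = -1/1000.
  c_3 = 1/(-10)^4 = 1/10000.
The series is valid for |w/d| < 1, i.e. |z − z₀| < |d|.
Radius of convergence: R = |-1 − z₀| = |-10| = 10 (distance from z₀ to the singularity z = -1).

c_0 = -1/10, c_1 = 1/100, c_2 = -1/1000, c_3 = 1/10000; R = 10.


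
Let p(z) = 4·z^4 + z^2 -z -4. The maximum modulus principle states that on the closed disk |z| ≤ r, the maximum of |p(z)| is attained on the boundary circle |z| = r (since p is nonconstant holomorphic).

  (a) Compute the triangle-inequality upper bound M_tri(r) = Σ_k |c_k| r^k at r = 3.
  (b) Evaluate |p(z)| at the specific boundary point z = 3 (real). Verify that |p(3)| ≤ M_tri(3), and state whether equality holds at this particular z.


Coefficients: c_0 = -4, c_1 = -1, c_2 = 1, c_3 = 0, c_4 = 4. Radius r = 3.
Part (a). Triangle bound: M_tri(r) = Σ_k |c_k| r^k
  = |-4|·3^0 + |-1|·3^1 + |1|·3^2 + |0|·3^3 + |4|·3^4
  = 4 + 3 + 9 + 0 + 324 = 340.
This bounds M(r) := max_{|z|=r} |p(z)| from above; equality holds iff all terms c_k z^k can be made to align in phase at a single z on |z|=r.
Part (b). At z = 3 (real, on the circle |z| = r):
  p(3) = (-4)·3^0 + (-1)·3^1 + (1)·3^2 + (0)·3^3 + (4)·3^4 = 326.
  |p(3)| = 326.
Check: |p(3)| = 326 ≤ 340 = M_tri(3). ✓ Equality does not hold at z = 3 (the coefficients have mixed signs, so the terms do not all align in phase there).

M_tri(3) = 340; |p(3)| = 326; equality at z=3: no.


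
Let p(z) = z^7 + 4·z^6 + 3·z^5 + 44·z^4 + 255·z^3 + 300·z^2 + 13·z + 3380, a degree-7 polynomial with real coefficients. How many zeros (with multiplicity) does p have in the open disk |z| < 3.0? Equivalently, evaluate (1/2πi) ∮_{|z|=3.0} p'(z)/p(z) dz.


The zeros of p are: (2 + 3i), (2 - 3i), (-3 + 2i), (-3 - 2i), -4, (1 + 2i), (1 - 2i).
Their magnitudes are: 3.606, 3.606, 3.606, 3.606, 4, 2.236, 2.236.
Zeros with |z| < R = 3.0: (1 + 2i), (1 - 2i).
Count = 2.
By the argument principle, (1/2πi) ∮_{|z|=R} p'(z)/p(z) dz equals exactly this count.

Number of zeros inside |z| < 3.0: 2.


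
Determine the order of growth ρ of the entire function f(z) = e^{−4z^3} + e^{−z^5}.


Each summand is entire of order 3 and 5 respectively (as in the single-exponential case). The order of a sum is at most the max of the orders, so ρ ≤ 5. For the lower bound: on |z|=r choose arg z so that -1z^5 is real positive; then |e^{-1z^5}| = e^{1r^5} while |e^{-4z^3}| ≤ e^{4r^3} = o(e^{1r^5}). So |f| ≥ e^{1r^5}(1 − o(1)) and ρ ≥ 5. Hence ρ = max(3, 5) = 5.
Therefore ρ = 5.

Order ρ = 5.


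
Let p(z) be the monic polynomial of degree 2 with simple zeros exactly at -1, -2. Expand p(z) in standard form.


The polynomial is p(z) = ∏_{α ∈ S} (z − α), where S = {-1, -2}.
Expanding the product yields: p(z) = z^2 + 3·z + 2.
The resulting polynomial has degree 2 and real coefficients as required.

p(z) = z^2 + 3·z + 2.


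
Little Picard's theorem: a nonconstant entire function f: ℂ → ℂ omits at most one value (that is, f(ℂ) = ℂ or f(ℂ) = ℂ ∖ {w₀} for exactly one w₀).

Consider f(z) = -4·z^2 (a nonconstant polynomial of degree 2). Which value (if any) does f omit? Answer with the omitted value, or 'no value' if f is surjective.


Little Picard bounds the complement of f(ℂ) to at most one point.
For every w ∈ ℂ, the equation p(z) − w = 0 is a nonconstant polynomial in z and hence has at least one root by the fundamental theorem of algebra. So p is surjective onto ℂ, omitting no value.

Omitted value: no value.


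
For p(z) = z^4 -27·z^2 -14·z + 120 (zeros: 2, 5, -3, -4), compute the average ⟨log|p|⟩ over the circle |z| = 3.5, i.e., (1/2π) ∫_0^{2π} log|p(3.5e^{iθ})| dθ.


Zeros: -4, -3, 2, 5; r = 3.5.
Inside |z| < r: -3, 2. Outside (|z| ≥ r): -4, 5.
p(0) = 120, so log|p(0)| = log(120) = 4.7875.
Apply Jensen: I(r) = log|p(0)| + Σ_k log(r/|z_k|), summed over zeros inside |z| < r.
  log(r/|z_k|) for z_k = 2: log(3.5/2) = 0.5596
  log(r/|z_k|) for z_k = -3: log(3.5/3) = 0.1542
  Outside zeros (-4, 5) contribute nothing to the Jensen sum.
Sum over inside zeros: 0.7138.
I(r) = log|p(0)| + (inside sum) = 4.7875 + 0.7138 = 5.5013.
Note: since some zeros are outside |z| ≤ r, the simplified n·log(r) form does NOT apply — only the inside zeros contribute.

I(r) ≈ 5.5013.


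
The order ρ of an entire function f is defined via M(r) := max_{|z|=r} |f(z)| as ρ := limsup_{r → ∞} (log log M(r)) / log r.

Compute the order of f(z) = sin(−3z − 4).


sin(w) is a linear combination of e^{iw} and e^{−iw} (or e^w, e^{−w} in the hyperbolic case), so |sin(w)| ≤ e^{|w|}. With w = −3z − 4, |w| ≤ 3|z| + 4 = 3r + 4 on |z| = r, giving M(r) ≤ e^{3r + 4}, so ρ ≤ 1. On a suitable ray (z = it for sin/cos; z = t for sinh/cosh, t real → ∞), |sin(−3z − 4)| grows like e^{3|t|}/2, so ρ ≥ 1. Hence ρ = 1.
Therefore ρ = 1.

Order ρ = 1.


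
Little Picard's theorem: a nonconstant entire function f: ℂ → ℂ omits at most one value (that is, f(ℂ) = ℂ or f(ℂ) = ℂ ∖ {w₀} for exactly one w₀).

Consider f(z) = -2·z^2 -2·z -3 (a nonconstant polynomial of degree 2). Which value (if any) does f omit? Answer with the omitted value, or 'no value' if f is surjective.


Little Picard bounds the complement of f(ℂ) to at most one point.
For every w ∈ ℂ, the equation p(z) − w = 0 is a nonconstant polynomial in z and hence has at least one root by the fundamental theorem of algebra. So p is surjective onto ℂ, omitting no value.

Omitted value: no value.


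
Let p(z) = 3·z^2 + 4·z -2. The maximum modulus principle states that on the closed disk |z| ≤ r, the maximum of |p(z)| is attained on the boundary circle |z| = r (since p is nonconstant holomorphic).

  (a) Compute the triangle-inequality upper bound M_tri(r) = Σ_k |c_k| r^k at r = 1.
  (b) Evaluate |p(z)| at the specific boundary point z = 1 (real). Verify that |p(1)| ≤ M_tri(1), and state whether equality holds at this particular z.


Coefficients: c_0 = -2, c_1 = 4, c_2 = 3. Radius r = 1.
Part (a). Triangle bound: M_tri(r) = Σ_k |c_k| r^k
  = |-2|·1^0 + |4|·1^1 + |3|·1^2
  = 2 + 4 + 3 = 9.
This bounds M(r) := max_{|z|=r} |p(z)| from above; equality holds iff all terms c_k z^k can be made to align in phase at a single z on |z|=r.
Part (b). At z = 1 (real, on the circle |z| = r):
  p(1) = (-2)·1^0 + (4)·1^1 + (3)·1^2 = 5.
  |p(1)| = 5.
Check: |p(1)| = 5 ≤ 9 = M_tri(1). ✓ Equality does not hold at z = 1 (the coefficients have mixed signs, so the terms do not all align in phase there).

M_tri(1) = 9; |p(1)| = 5; equality at z=1: no.


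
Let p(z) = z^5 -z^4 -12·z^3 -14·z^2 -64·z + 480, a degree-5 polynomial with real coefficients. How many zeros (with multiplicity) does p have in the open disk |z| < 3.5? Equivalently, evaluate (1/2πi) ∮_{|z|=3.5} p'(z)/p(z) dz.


The zeros of p are: 3, -4, 4, (-1 + 3i), (-1 - 3i).
Their magnitudes are: 3, 4, 4, 3.162, 3.162.
Zeros with |z| < R = 3.5: 3, (-1 + 3i), (-1 - 3i).
Count = 3.
By the argument principle, (1/2πi) ∮_{|z|=R} p'(z)/p(z) dz equals exactly this count.

Number of zeros inside |z| < 3.5: 3.


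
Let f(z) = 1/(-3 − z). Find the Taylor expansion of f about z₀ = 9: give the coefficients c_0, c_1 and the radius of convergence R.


Let w = z − z₀, so z = z₀ + w.
Then -3 − z = -3 − (z₀ + w) = (-3 − z₀) − w = -12 − w.
f(z) = 1/(-12 − w) = (1/(-12)) · 1/(1 − w/(-12)) = Σ_{n≥0} w^n / (-12)^(n+1).
So c_n = 1/(-12)^(n+1):
  c_0 = 1/(-12)^1 = -1/12.
  c_1 = 1/(-12)^2 = 1/144.
The series is valid for |w/d| < 1, i.e. |z − z₀| < |d|.
Radius of convergence: R = |-3 − z₀| = |-12| = 12 (distance from z₀ to the singularity z = -3).

c_0 = -1/12, c_1 = 1/144; R = 12.


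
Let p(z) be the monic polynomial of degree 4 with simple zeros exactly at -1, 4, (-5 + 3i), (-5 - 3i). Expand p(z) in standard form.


The polynomial is p(z) = ∏_{α ∈ S} (z − α), where S = {-1, 4, (-5 + 3i), (-5 - 3i)}.
Expanding the product yields: p(z) = z^4 + 7·z^3 -142·z -136.
Note conjugate pairs combine to real quadratics: (z − (-5+3i))(z − (-5−3i)) = z² + 10z + 34.
The resulting polynomial has degree 4 and real coefficients as required.

p(z) = z^4 + 7·z^3 -142·z -136.


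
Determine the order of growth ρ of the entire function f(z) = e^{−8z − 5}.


|e^{−8z − 5}| = e^{Re(-8·z) + -5} ≤ e^{8|z|^1 + -5} = e^{8r^1 + -5} on |z| = r, so ρ ≤ 1. Choosing z on |z|=r so that -8·z is real positive (always possible by picking arg z appropriately) gives |f(z)| = e^{8r^1 + -5}, matching the bound. The additive constant -5 does not affect log log M(r) ~ 1·log r. Hence ρ = 1.
Therefore ρ = 1.

Order ρ = 1.


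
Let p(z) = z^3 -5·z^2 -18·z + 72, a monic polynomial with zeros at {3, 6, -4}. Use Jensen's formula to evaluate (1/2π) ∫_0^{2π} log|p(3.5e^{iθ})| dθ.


Zeros: -4, 3, 6; r = 3.5.
Inside |z| < r: 3. Outside (|z| ≥ r): -4, 6.
p(0) = 72, so log|p(0)| = log(72) = 4.2767.
Apply Jensen: I(r) = log|p(0)| + Σ_k log(r/|z_k|), summed over zeros inside |z| < r.
  log(r/|z_k|) for z_k = 3: log(3.5/3) = 0.1542
  Outside zeros (-4, 6) contribute nothing to the Jensen sum.
Sum over inside zeros: 0.1542.
I(r) = log|p(0)| + (inside sum) = 4.2767 + 0.1542 = 4.4308.
Note: since some zeros are outside |z| ≤ r, the simplified n·log(r) form does NOT apply — only the inside zeros contribute.

I(r) ≈ 4.4308.


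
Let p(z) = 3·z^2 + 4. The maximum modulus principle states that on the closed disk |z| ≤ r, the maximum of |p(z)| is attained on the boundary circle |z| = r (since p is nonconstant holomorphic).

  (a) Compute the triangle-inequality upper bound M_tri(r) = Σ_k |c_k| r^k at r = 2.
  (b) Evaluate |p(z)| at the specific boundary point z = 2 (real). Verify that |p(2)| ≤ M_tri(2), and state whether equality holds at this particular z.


Coefficients: c_0 = 4, c_1 = 0, c_2 = 3. Radius r = 2.
Part (a). Triangle bound: M_tri(r) = Σ_k |c_k| r^k
  = |4|·2^0 + |0|·2^1 + |3|·2^2
  = 4 + 0 + 12 = 16.
This bounds M(r) := max_{|z|=r} |p(z)| from above; equality holds iff all terms c_k z^k can be made to align in phase at a single z on |z|=r.
Part (b). At z = 2 (real, on the circle |z| = r):
  p(2) = (4)·2^0 + (0)·2^1 + (3)·2^2 = 16.
  |p(2)| = 16.
Since all nonzero coefficients share the same sign, |p(2)| = 16 = M_tri(2); the triangle bound is attained at z = 2, so in fact M(r) = 16.

M_tri(2) = 16; |p(2)| = 16; equality at z=2: yes.


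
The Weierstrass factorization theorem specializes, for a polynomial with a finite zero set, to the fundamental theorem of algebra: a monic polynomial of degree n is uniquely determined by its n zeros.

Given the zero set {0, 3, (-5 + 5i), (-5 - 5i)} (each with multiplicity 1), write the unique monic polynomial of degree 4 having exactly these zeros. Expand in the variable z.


The polynomial is p(z) = ∏_{α ∈ S} (z − α), where S = {0, 3, (-5 + 5i), (-5 - 5i)}.
Expanding the product yields: p(z) = z^4 + 7·z^3 + 20·z^2 -150·z.
Note conjugate pairs combine to real quadratics: (z − (-5+5i))(z − (-5−5i)) = z² + 10z + 50.
The resulting polynomial has degree 4 and real coefficients as required.

p(z) = z^4 + 7·z^3 + 20·z^2 -150·z.


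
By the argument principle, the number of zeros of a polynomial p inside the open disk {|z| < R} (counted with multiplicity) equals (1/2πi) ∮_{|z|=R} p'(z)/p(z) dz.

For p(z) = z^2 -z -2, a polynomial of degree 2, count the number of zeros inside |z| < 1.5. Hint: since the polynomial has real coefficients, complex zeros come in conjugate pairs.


The zeros of p are: -1, 2.
Their magnitudes are: 1, 2.
Zeros with |z| < R = 1.5: -1.
Count = 1.
By the argument principle, (1/2πi) ∮_{|z|=R} p'(z)/p(z) dz equals exactly this count.

Number of zeros inside |z| < 1.5: 1.


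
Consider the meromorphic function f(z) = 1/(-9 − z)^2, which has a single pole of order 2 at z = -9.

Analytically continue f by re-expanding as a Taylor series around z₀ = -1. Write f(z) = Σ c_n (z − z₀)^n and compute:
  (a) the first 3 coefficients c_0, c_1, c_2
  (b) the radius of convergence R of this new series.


Let w = z − z₀, so z = z₀ + w.
Then -9 − z = -9 − (z₀ + w) = (-9 − z₀) − w = -8 − w.
f(z) = 1/(-8 − w)^2 = (1/(-8)^2) · (1 − w/(-8))^{−2}.
By the binomial series (1−u)^{−2} = Σ_{n≥0} C(n+1, 1) u^n for |u|<1, with u = w/(-8):
  c_n = C(n+1, 1) / (-8)^(n+2).
  c_0 = 1/(-8)^2 = 1/64.
  c_1 = 2/(-8)^3 = -1/256.
  c_2 = 3/(-8)^4 = 3/4096.
The series is valid for |w/d| < 1, i.e. |z − z₀| < |d|.
Radius of convergence: R = |-9 − z₀| = |-8| = 8 (distance from z₀ to the singularity z = -9).

c_0 = 1/64, c_1 = -1/256, c_2 = 3/4096; R = 8.


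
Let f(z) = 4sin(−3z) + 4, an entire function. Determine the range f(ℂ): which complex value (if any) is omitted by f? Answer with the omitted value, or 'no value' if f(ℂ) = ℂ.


Little Picard bounds the complement of f(ℂ) to at most one point.
sin is entire and surjective onto ℂ: for every w ∈ ℂ, sin(ζ) = w has a solution ζ ∈ ℂ (e.g., via the complex inverse arcsin). With ζ = −3z this gives z = ζ/(-3). Then 4·sin(−3z) takes every value in 4·ℂ = ℂ, and adding 4 is a bijection of ℂ. So f is surjective and omits no value. (Note: only on the real line is sin bounded by [−1, 1].)

Omitted value: no value.


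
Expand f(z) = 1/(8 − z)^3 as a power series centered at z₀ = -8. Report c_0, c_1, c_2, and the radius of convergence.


Let w = z − z₀, so z = z₀ + w.
Then 8 − z = 8 − (z₀ + w) = (8 − z₀) − w = 16 − w.
f(z) = 1/(16 − w)^3 = (1/(16)^3) · (1 − w/(16))^{−3}.
By the binomial series (1−u)^{−3} = Σ_{n≥0} C(n+2, 2) u^n for |u|<1, with u = w/(16):
  c_n = C(n+2, 2) / (16)^(n+3).
  c_0 = 1/(16)^3 = 1/4096.
  c_1 = 3/(16)^4 = 3/65536.
  c_2 = 6/(16)^5 = 3/524288.
The series is valid for |w/d| < 1, i.e. |z − z₀| < |d|.
Radius of convergence: R = |8 − z₀| = |16| = 16 (distance from z₀ to the singularity z = 8).

c_0 = 1/4096, c_1 = 3/65536, c_2 = 3/524288; R = 16.


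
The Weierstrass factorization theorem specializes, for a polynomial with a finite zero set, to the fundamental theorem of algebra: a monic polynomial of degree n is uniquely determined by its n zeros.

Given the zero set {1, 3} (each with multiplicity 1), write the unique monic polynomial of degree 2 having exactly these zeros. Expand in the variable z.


The polynomial is p(z) = ∏_{α ∈ S} (z − α), where S = {1, 3}.
Expanding the product yields: p(z) = z^2 -4·z + 3.
The resulting polynomial has degree 2 and real coefficients as required.

p(z) = z^2 -4·z + 3.


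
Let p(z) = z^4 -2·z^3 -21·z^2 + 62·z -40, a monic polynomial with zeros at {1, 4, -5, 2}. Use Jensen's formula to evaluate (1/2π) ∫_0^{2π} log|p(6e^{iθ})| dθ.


Zeros: -5, 1, 2, 4; r = 6.
Inside |z| < r: -5, 1, 2, 4. Outside (|z| ≥ r): ∅.
p(0) = -40, so log|p(0)| = log(40) = 3.6889.
Apply Jensen: I(r) = log|p(0)| + Σ_k log(r/|z_k|), summed over zeros inside |z| < r.
  log(r/|z_k|) for z_k = 1: log(6/1) = 1.7918
  log(r/|z_k|) for z_k = 4: log(6/4) = 0.4055
  log(r/|z_k|) for z_k = -5: log(6/5) = 0.1823
  log(r/|z_k|) for z_k = 2: log(6/2) = 1.0986
Sum over inside zeros: 3.4782.
I(r) = log|p(0)| + (inside sum) = 3.6889 + 3.4782 = 7.1670.
Closed form (all zeros inside, monic): I(r) = n·log(r) = 4·log(6) = 7.1670. ✓

I(r) ≈ 7.1670.


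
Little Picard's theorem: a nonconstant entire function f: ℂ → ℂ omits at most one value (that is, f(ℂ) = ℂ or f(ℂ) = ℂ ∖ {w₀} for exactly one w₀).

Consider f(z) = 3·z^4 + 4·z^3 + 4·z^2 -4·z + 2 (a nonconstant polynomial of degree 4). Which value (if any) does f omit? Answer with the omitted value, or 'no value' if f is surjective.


Little Picard bounds the complement of f(ℂ) to at most one point.
For every w ∈ ℂ, the equation p(z) − w = 0 is a nonconstant polynomial in z and hence has at least one root by the fundamental theorem of algebra. So p is surjective onto ℂ, omitting no value.

Omitted value: no value.


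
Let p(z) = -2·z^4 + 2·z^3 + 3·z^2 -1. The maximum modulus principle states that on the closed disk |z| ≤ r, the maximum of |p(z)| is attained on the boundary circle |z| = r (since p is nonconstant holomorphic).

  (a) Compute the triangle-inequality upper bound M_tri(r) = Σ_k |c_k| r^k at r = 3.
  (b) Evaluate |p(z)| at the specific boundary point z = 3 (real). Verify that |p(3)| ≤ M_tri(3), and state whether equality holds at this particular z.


Coefficients: c_0 = -1, c_1 = 0, c_2 = 3, c_3 = 2, c_4 = -2. Radius r = 3.
Part (a). Triangle bound: M_tri(r) = Σ_k |c_k| r^k
  = |-1|·3^0 + |0|·3^1 + |3|·3^2 + |2|·3^3 + |-2|·3^4
  = 1 + 0 + 27 + 54 + 162 = 244.
This bounds M(r) := max_{|z|=r} |p(z)| from above; equality holds iff all terms c_k z^k can be made to align in phase at a single z on |z|=r.
Part (b). At z = 3 (real, on the circle |z| = r):
  p(3) = (-1)·3^0 + (0)·3^1 + (3)·3^2 + (2)·3^3 + (-2)·3^4 = -82.
  |p(3)| = 82.
Check: |p(3)| = 82 ≤ 244 = M_tri(3). ✓ Equality does not hold at z = 3 (the coefficients have mixed signs, so the terms do not all align in phase there).

M_tri(3) = 244; |p(3)| = 82; equality at z=3: no.


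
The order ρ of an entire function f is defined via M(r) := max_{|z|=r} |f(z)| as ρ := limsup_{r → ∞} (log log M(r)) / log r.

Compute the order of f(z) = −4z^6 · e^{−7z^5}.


M(r) = max_{|z|=r} |-4|·|z|^6·|e^{−7z^5}| = 4·r^6 · e^{7r^5} (the factors attain their maxima compatibly on |z|=r). Then log M(r) = log 4 + 6·log r + 7r^5, dominated by the last term, so log log M(r) ~ 5·log r. The polynomial factor -4z^6 contributes only a log r term and does not affect the order. ρ = 5.
Therefore ρ = 5.

Order ρ = 5.


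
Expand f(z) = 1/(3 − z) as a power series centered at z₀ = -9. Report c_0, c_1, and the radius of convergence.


Let w = z − z₀, so z = z₀ + w.
Then 3 − z = 3 − (z₀ + w) = (3 − z₀) − w = 12 − w.
f(z) = 1/(12 − w) = (1/(12)) · 1/(1 − w/(12)) = Σ_{n≥0} w^n / (12)^(n+1).
So c_n = 1/(12)^(n+1):
  c_0 = 1/(12)^1 = 1/12.
  c_1 = 1/(12)^2 = 1/144.
The series is valid for |w/d| < 1, i.e. |z − z₀| < |d|.
Radius of convergence: R = |3 − z₀| = |12| = 12 (distance from z₀ to the singularity z = 3).

c_0 = 1/12, c_1 = 1/144; R = 12.


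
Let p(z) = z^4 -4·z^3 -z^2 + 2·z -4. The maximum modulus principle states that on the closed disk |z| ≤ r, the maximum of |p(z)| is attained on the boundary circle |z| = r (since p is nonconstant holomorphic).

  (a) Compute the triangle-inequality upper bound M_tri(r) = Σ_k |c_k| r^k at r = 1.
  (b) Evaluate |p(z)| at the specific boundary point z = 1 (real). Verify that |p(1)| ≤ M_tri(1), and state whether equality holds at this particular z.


Coefficients: c_0 = -4, c_1 = 2, c_2 = -1, c_3 = -4, c_4 = 1. Radius r = 1.
Part (a). Triangle bound: M_tri(r) = Σ_k |c_k| r^k
  = |-4|·1^0 + |2|·1^1 + |-1|·1^2 + |-4|·1^3 + |1|·1^4
  = 4 + 2 + 1 + 4 + 1 = 12.
This bounds M(r) := max_{|z|=r} |p(z)| from above; equality holds iff all terms c_k z^k can be made to align in phase at a single z on |z|=r.
Part (b). At z = 1 (real, on the circle |z| = r):
  p(1) = (-4)·1^0 + (2)·1^1 + (-1)·1^2 + (-4)·1^3 + (1)·1^4 = -6.
  |p(1)| = 6.
Check: |p(1)| = 6 ≤ 12 = M_tri(1). ✓ Equality does not hold at z = 1 (the coefficients have mixed signs, so the terms do not all align in phase there).

M_tri(1) = 12; |p(1)| = 6; equality at z=1: no.


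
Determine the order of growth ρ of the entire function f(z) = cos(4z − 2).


cos(w) is a linear combination of e^{iw} and e^{−iw} (or e^w, e^{−w} in the hyperbolic case), so |cos(w)| ≤ e^{|w|}. With w = 4z − 2, |w| ≤ 4|z| + 2 = 4r + 2 on |z| = r, giving M(r) ≤ e^{4r + 2}, so ρ ≤ 1. On a suitable ray (z = it for sin/cos; z = t for sinh/cosh, t real → ∞), |cos(4z − 2)| grows like e^{4|t|}/2, so ρ ≥ 1. Hence ρ = 1.
Therefore ρ = 1.

Order ρ = 1.


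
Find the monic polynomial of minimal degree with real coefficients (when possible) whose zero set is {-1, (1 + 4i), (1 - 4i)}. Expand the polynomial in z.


The polynomial is p(z) = ∏_{α ∈ S} (z − α), where S = {-1, (1 + 4i), (1 - 4i)}.
Expanding the product yields: p(z) = z^3 -z^2 + 15·z + 17.
Note conjugate pairs combine to real quadratics: (z − (1+4i))(z − (1−4i)) = z² − 2z + 17.
The resulting polynomial has degree 3 and real coefficients as required.

p(z) = z^3 -z^2 + 15·z + 17.


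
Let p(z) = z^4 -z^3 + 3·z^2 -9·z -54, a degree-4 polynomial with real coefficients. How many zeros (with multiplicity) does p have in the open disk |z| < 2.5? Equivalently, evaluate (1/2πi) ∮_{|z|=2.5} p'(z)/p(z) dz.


The zeros of p are: -2, (0 + 3i), (0 - 3i), 3.
Their magnitudes are: 2, 3, 3, 3.
Zeros with |z| < R = 2.5: -2.
Count = 1.
By the argument principle, (1/2πi) ∮_{|z|=R} p'(z)/p(z) dz equals exactly this count.

Number of zeros inside |z| < 2.5: 1.


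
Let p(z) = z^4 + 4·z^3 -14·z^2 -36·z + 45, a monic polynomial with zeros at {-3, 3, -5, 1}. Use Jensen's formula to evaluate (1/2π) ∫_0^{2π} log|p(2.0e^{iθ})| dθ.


Zeros: -5, -3, 1, 3; r = 2.0.
Inside |z| < r: 1. Outside (|z| ≥ r): -5, -3, 3.
p(0) = 45, so log|p(0)| = log(45) = 3.8067.
Apply Jensen: I(r) = log|p(0)| + Σ_k log(r/|z_k|), summed over zeros inside |z| < r.
  log(r/|z_k|) for z_k = 1: log(2.0/1) = 0.6931
  Outside zeros (-5, -3, 3) contribute nothing to the Jensen sum.
Sum over inside zeros: 0.6931.
I(r) = log|p(0)| + (inside sum) = 3.8067 + 0.6931 = 4.4998.
Note: since some zeros are outside |z| ≤ r, the simplified n·log(r) form does NOT apply — only the inside zeros contribute.

I(r) ≈ 4.4998.


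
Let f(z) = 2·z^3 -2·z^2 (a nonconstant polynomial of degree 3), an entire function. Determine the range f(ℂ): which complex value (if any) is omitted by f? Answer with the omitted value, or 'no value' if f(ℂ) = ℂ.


Little Picard bounds the complement of f(ℂ) to at most one point.
For every w ∈ ℂ, the equation p(z) − w = 0 is a nonconstant polynomial in z and hence has at least one root by the fundamental theorem of algebra. So p is surjective onto ℂ, omitting no value.

Omitted value: no value.


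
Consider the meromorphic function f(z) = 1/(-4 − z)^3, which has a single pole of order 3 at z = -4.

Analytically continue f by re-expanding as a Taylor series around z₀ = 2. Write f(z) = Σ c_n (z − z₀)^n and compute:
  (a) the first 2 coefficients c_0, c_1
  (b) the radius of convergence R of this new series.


Let w = z − z₀, so z = z₀ + w.
Then -4 − z = -4 − (z₀ + w) = (-4 − z₀) − w = -6 − w.
f(z) = 1/(-6 − w)^3 = (1/(-6)^3) · (1 − w/(-6))^{−3}.
By the binomial series (1−u)^{−3} = Σ_{n≥0} C(n+2, 2) u^n for |u|<1, with u = w/(-6):
  c_n = C(n+2, 2) / (-6)^(n+3).
  c_0 = 1/(-6)^3 = -1/216.
  c_1 = 3/(-6)^4 = 1/432.
The series is valid for |w/d| < 1, i.e. |z − z₀| < |d|.
Radius of convergence: R = |-4 − z₀| = |-6| = 6 (distance from z₀ to the singularity z = -4).

c_0 = -1/216, c_1 = 1/432; R = 6.


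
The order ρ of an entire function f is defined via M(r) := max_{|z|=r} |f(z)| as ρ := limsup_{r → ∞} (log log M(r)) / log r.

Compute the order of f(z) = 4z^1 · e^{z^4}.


M(r) = max_{|z|=r} |4|·|z|^1·|e^{z^4}| = 4·r^1 · e^{1r^4} (the factors attain their maxima compatibly on |z|=r). Then log M(r) = log 4 + 1·log r + 1r^4, dominated by the last term, so log log M(r) ~ 4·log r. The polynomial factor 4z^1 contributes only a log r term and does not affect the order. ρ = 4.
Therefore ρ = 4.

Order ρ = 4.


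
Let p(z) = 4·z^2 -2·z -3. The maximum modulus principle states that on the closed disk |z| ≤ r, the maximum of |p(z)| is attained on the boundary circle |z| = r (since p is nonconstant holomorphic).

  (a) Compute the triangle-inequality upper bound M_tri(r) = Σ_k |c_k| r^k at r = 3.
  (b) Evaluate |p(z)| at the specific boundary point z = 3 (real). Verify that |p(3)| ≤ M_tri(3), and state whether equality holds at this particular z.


Coefficients: c_0 = -3, c_1 = -2, c_2 = 4. Radius r = 3.
Part (a). Triangle bound: M_tri(r) = Σ_k |c_k| r^k
  = |-3|·3^0 + |-2|·3^1 + |4|·3^2
  = 3 + 6 + 36 = 45.
This bounds M(r) := max_{|z|=r} |p(z)| from above; equality holds iff all terms c_k z^k can be made to align in phase at a single z on |z|=r.
Part (b). At z = 3 (real, on the circle |z| = r):
  p(3) = (-3)·3^0 + (-2)·3^1 + (4)·3^2 = 27.
  |p(3)| = 27.
Check: |p(3)| = 27 ≤ 45 = M_tri(3). ✓ Equality does not hold at z = 3 (the coefficients have mixed signs, so the terms do not all align in phase there).

M_tri(3) = 45; |p(3)| = 27; equality at z=3: no.


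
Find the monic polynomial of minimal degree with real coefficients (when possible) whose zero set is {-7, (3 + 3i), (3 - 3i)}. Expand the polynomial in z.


The polynomial is p(z) = ∏_{α ∈ S} (z − α), where S = {-7, (3 + 3i), (3 - 3i)}.
Expanding the product yields: p(z) = z^3 + z^2 -24·z + 126.
Note conjugate pairs combine to real quadratics: (z − (3+3i))(z − (3−3i)) = z² − 6z + 18.
The resulting polynomial has degree 3 and real coefficients as required.

p(z) = z^3 + z^2 -24·z + 126.


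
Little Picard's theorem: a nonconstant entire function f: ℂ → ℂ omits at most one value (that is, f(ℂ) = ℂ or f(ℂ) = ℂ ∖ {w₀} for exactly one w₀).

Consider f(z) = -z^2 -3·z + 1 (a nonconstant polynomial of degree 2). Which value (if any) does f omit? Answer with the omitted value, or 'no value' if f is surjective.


Little Picard bounds the complement of f(ℂ) to at most one point.
For every w ∈ ℂ, the equation p(z) − w = 0 is a nonconstant polynomial in z and hence has at least one root by the fundamental theorem of algebra. So p is surjective onto ℂ, omitting no value.

Omitted value: no value.


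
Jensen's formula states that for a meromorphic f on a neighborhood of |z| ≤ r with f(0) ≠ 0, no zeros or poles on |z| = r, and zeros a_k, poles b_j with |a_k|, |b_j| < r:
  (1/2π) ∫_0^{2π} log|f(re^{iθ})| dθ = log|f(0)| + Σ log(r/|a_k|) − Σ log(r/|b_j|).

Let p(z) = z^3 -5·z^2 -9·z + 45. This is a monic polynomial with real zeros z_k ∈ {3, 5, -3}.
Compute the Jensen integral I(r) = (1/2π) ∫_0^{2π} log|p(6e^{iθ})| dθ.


Zeros: -3, 3, 5; r = 6.
Inside |z| < r: -3, 3, 5. Outside (|z| ≥ r): ∅.
p(0) = 45, so log|p(0)| = log(45) = 3.8067.
Apply Jensen: I(r) = log|p(0)| + Σ_k log(r/|z_k|), summed over zeros inside |z| < r.
  log(r/|z_k|) for z_k = 3: log(6/3) = 0.6931
  log(r/|z_k|) for z_k = 5: log(6/5) = 0.1823
  log(r/|z_k|) for z_k = -3: log(6/3) = 0.6931
Sum over inside zeros: 1.5686.
I(r) = log|p(0)| + (inside sum) = 3.8067 + 1.5686 = 5.3753.
Closed form (all zeros inside, monic): I(r) = n·log(r) = 3·log(6) = 5.3753. ✓

I(r) ≈ 5.3753.


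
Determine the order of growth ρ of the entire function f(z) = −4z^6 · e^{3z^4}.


M(r) = max_{|z|=r} |-4|·|z|^6·|e^{3z^4}| = 4·r^6 · e^{3r^4} (the factors attain their maxima compatibly on |z|=r). Then log M(r) = log 4 + 6·log r + 3r^4, dominated by the last term, so log log M(r) ~ 4·log r. The polynomial factor -4z^6 contributes only a log r term and does not affect the order. ρ = 4.
Therefore ρ = 4.

Order ρ = 4.


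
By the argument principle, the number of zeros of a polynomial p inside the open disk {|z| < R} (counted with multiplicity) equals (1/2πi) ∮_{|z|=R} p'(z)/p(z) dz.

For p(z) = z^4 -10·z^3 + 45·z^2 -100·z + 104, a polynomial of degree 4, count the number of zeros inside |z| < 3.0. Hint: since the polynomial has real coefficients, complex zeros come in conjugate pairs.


The zeros of p are: (3 + 2i), (3 - 2i), (2 + 2i), (2 - 2i).
Their magnitudes are: 3.606, 3.606, 2.828, 2.828.
Zeros with |z| < R = 3.0: (2 + 2i), (2 - 2i).
Count = 2.
By the argument principle, (1/2πi) ∮_{|z|=R} p'(z)/p(z) dz equals exactly this count.

Number of zeros inside |z| < 3.0: 2.


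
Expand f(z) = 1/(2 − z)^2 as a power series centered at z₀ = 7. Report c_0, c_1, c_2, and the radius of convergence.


Let w = z − z₀, so z = z₀ + w.
Then 2 − z = 2 − (z₀ + w) = (2 − z₀) − w = -5 − w.
f(z) = 1/(-5 − w)^2 = (1/(-5)^2) · (1 − w/(-5))^{−2}.
By the binomial series (1−u)^{−2} = Σ_{n≥0} C(n+1, 1) u^n for |u|<1, with u = w/(-5):
  c_n = C(n+1, 1) / (-5)^(n+2).
  c_0 = 1/(-5)^2 = 1/25.
  c_1 = 2/(-5)^3 = -2/125.
  c_2 = 3/(-5)^4 = 3/625.
The series is valid for |w/d| < 1, i.e. |z − z₀| < |d|.
Radius of convergence: R = |2 − z₀| = |-5| = 5 (distance from z₀ to the singularity z = 2).

c_0 = 1/25, c_1 = -2/125, c_2 = 3/625; R = 5.
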